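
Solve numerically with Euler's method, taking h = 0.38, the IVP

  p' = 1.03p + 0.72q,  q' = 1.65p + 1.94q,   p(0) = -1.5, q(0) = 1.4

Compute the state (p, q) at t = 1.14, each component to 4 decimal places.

Euler on (p,q): p_{n+1} = p_n + h·p', q_{n+1} = q_n + h·q'.
0.000000: (-1.500000, 1.400000); f=(-0.537000, 0.241000) → (-1.704060, 1.491580)
0.380000: (-1.704060, 1.491580); f=(-0.681244, 0.081966) → (-1.962933, 1.522727)
0.760000: (-1.962933, 1.522727); f=(-0.925457, -0.284748) → (-2.314607, 1.414523)
(p(1.14), q(1.14)) ≈ (-2.3146, 1.4145)

-2.3146, 1.4145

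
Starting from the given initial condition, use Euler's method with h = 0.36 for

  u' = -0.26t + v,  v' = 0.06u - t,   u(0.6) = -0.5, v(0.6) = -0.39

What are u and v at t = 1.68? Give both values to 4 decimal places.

-1.4839, -1.4744

Euler on (u,v): u_{n+1} = u_n + h·u', v_{n+1} = v_n + h·v'.
0.600000: (-0.500000, -0.390000); f=(-0.546000, -0.630000) → (-0.696560, -0.616800)
0.960000: (-0.696560, -0.616800); f=(-0.866400, -1.001794) → (-1.008464, -0.977446)
1.320000: (-1.008464, -0.977446); f=(-1.320646, -1.380508) → (-1.483896, -1.474429)
(u(1.68), v(1.68)) ≈ (-1.4839, -1.4744)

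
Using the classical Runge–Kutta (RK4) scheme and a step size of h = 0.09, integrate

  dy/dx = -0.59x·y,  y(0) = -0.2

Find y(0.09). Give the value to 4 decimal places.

RK4: k1 = f(x_n, y_n); k2 = f(x_n + h/2, y_n + (h/2)·k1); k3 = f(x_n + h/2, y_n + (h/2)·k2); k4 = f(x_n + h, y_n + h·k3); y_{n+1} = y_n + (h/6)·(k1 + 2k2 + 2k3 + k4).
x=0.000000, y=-0.200000:
  k1 = f(0.000000, -0.200000) = 0.000000
  k2 = f(0.045000, -0.200000) = 0.005310
  k3 = f(0.045000, -0.199761) = 0.005304
  k4 = f(0.090000, -0.199523) = 0.010595
  y ← -0.200000 + (0.09/6)·(k1 + 2k2 + 2k3 + k4) = -0.199523
y(0.09) ≈ -0.1995

-0.1995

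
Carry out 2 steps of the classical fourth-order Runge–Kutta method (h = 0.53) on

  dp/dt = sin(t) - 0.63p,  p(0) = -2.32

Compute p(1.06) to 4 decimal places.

-0.7793

RK4: k1 = f(t_n, p_n); k2 = f(t_n + h/2, p_n + (h/2)·k1); k3 = f(t_n + h/2, p_n + (h/2)·k2); k4 = f(t_n + h, p_n + h·k3); p_{n+1} = p_n + (h/6)·(k1 + 2k2 + 2k3 + k4).
t=0.000000, p=-2.320000:
  k1 = f(0.000000, -2.320000) = 1.461600
  k2 = f(0.265000, -1.932676) = 1.479495
  k3 = f(0.265000, -1.927934) = 1.476508
  k4 = f(0.530000, -1.537451) = 1.474127
  p ← -2.320000 + (0.53/6)·(k1 + 2k2 + 2k3 + k4) = -1.538450
t=0.530000, p=-1.538450:
  k1 = f(0.530000, -1.538450) = 1.474757
  k2 = f(0.795000, -1.147640) = 1.436877
  k3 = f(0.795000, -1.157678) = 1.443201
  k4 = f(1.060000, -0.773554) = 1.359694
  p ← -1.538450 + (0.53/6)·(k1 + 2k2 + 2k3 + k4) = -0.779260
p(1.06) ≈ -0.7793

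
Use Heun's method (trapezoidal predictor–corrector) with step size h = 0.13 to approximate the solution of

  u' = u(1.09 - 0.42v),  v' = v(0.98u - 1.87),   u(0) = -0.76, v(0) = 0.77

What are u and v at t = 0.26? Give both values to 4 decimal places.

Heun on (u,v): k1 = f(t_n, state_n); k2 = f(t_n + h, state_n + h·k1); state_{n+1} = state_n + (h/2)·(k1 + k2).
0.000000: (-0.760000, 0.770000)
  k1 = (-0.582616, -2.013396)
  predictor → (-0.835740, 0.508259)
  k2 = (-0.732552, -1.366720)
  → (-0.845486, 0.550292)
0.130000: (-0.845486, 0.550292)
  k1 = (-0.726169, -1.485006)
  predictor → (-0.939888, 0.357242)
  k2 = (-0.883456, -0.997094)
  → (-0.950112, 0.388956)
(u(0.26), v(0.26)) ≈ (-0.9501, 0.3890)

-0.9501, 0.3890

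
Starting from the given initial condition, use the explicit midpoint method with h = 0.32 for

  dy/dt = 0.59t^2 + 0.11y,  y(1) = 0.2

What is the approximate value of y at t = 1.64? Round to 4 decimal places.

Midpoint: k1 = f(t_n, y_n); k2 = f(t_n + h/2, y_n + (h/2)·k1); y_{n+1} = y_n + h·k2.
t=1.000000, y=0.200000:
  k1 = f(1.000000, 0.200000) = 0.612000
  k2 = f(1.160000, 0.297920) = 0.826675
  y ← 0.200000 + 0.32·0.826675 = 0.464536
t=1.320000, y=0.464536:
  k1 = f(1.320000, 0.464536) = 1.079115
  k2 = f(1.480000, 0.637194) = 1.362427
  y ← 0.464536 + 0.32·1.362427 = 0.900513
y(1.64) ≈ 0.9005

0.9005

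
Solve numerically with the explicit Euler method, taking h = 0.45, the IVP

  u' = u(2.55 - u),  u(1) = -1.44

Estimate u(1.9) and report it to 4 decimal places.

Euler: u_{n+1} = u_n + h·f(t_n, u_n).
t=1.000000, u=-1.440000: f=-5.745600 → u ← -1.440000 + 0.45·(-5.745600) = -4.025520
t=1.450000, u=-4.025520: f=-26.469887 → u ← -4.025520 + 0.45·(-26.469887) = -15.936969
u(1.9) ≈ -15.9370

-15.9370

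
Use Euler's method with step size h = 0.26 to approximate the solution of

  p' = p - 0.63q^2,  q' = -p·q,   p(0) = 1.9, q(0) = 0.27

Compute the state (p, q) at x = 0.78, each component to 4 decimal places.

Euler on (p,q): p_{n+1} = p_n + h·p', q_{n+1} = q_n + h·q'.
0.000000: (1.900000, 0.270000); f=(1.854073, -0.513000) → (2.382059, 0.136620)
0.260000: (2.382059, 0.136620); f=(2.370300, -0.325437) → (2.998337, 0.052006)
0.520000: (2.998337, 0.052006); f=(2.996633, -0.155933) → (3.777462, 0.011464)
(p(0.78), q(0.78)) ≈ (3.7775, 0.0115)

3.7775, 0.0115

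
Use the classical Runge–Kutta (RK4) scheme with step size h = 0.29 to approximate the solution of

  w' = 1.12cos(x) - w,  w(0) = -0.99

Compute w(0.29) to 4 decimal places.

-0.4631

RK4: k1 = f(x_n, w_n); k2 = f(x_n + h/2, w_n + (h/2)·k1); k3 = f(x_n + h/2, w_n + (h/2)·k2); k4 = f(x_n + h, w_n + h·k3); w_{n+1} = w_n + (h/6)·(k1 + 2k2 + 2k3 + k4).
x=0.000000, w=-0.990000:
  k1 = f(0.000000, -0.990000) = 2.110000
  k2 = f(0.145000, -0.684050) = 1.792297
  k3 = f(0.145000, -0.730117) = 1.838364
  k4 = f(0.290000, -0.456875) = 1.530108
  w ← -0.990000 + (0.29/6)·(k1 + 2k2 + 2k3 + k4) = -0.463098
w(0.29) ≈ -0.4631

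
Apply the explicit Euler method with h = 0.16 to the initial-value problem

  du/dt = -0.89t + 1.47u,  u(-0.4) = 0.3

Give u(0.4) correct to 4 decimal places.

1.0287

Euler: u_{n+1} = u_n + h·f(t_n, u_n).
t=-0.400000, u=0.300000: f=0.797000 → u ← 0.300000 + 0.16·0.797000 = 0.427520
t=-0.240000, u=0.427520: f=0.842054 → u ← 0.427520 + 0.16·0.842054 = 0.562249
t=-0.080000, u=0.562249: f=0.897706 → u ← 0.562249 + 0.16·0.897706 = 0.705882
t=0.080000, u=0.705882: f=0.966446 → u ← 0.705882 + 0.16·0.966446 = 0.860513
t=0.240000, u=0.860513: f=1.051354 → u ← 0.860513 + 0.16·1.051354 = 1.028730
u(0.4) ≈ 1.0287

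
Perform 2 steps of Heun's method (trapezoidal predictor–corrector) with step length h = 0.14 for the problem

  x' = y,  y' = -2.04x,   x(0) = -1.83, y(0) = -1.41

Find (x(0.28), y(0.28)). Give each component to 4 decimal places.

-2.0713, -0.2734

Heun on (x,y): k1 = f(t_n, state_n); k2 = f(t_n + h, state_n + h·k1); state_{n+1} = state_n + (h/2)·(k1 + k2).
0.000000: (-1.830000, -1.410000)
  k1 = (-1.410000, 3.733200)
  predictor → (-2.027400, -0.887352)
  k2 = (-0.887352, 4.135896)
  → (-1.990815, -0.859163)
0.140000: (-1.990815, -0.859163)
  k1 = (-0.859163, 4.061262)
  predictor → (-2.111097, -0.290587)
  k2 = (-0.290587, 4.306639)
  → (-2.071297, -0.273410)
(x(0.28), y(0.28)) ≈ (-2.0713, -0.2734)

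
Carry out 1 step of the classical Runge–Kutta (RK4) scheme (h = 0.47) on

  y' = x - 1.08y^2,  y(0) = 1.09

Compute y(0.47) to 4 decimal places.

0.7877

RK4: k1 = f(x_n, y_n); k2 = f(x_n + h/2, y_n + (h/2)·k1); k3 = f(x_n + h/2, y_n + (h/2)·k2); k4 = f(x_n + h, y_n + h·k3); y_{n+1} = y_n + (h/6)·(k1 + 2k2 + 2k3 + k4).
x=0.000000, y=1.090000:
  k1 = f(0.000000, 1.090000) = -1.283148
  k2 = f(0.235000, 0.788460) = -0.436403
  k3 = f(0.235000, 0.987445) = -0.818052
  k4 = f(0.470000, 0.705516) = -0.067572
  y ← 1.090000 + (0.47/6)·(k1 + 2k2 + 2k3 + k4) = 0.787662
y(0.47) ≈ 0.7877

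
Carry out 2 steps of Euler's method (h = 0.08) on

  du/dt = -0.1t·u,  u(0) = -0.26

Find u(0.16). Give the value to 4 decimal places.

-0.2598

Euler: u_{n+1} = u_n + h·f(t_n, u_n).
t=0.000000, u=-0.260000: f=0.000000 → u ← -0.260000 + 0.08·0.000000 = -0.260000
t=0.080000, u=-0.260000: f=0.002080 → u ← -0.260000 + 0.08·0.002080 = -0.259834
u(0.16) ≈ -0.2598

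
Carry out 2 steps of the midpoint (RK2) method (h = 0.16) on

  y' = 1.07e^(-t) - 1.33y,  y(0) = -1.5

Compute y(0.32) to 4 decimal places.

-0.7514

Midpoint: k1 = f(t_n, y_n); k2 = f(t_n + h/2, y_n + (h/2)·k1); y_{n+1} = y_n + h·k2.
t=0.000000, y=-1.500000:
  k1 = f(0.000000, -1.500000) = 3.065000
  k2 = f(0.080000, -1.254800) = 2.656618
  y ← -1.500000 + 0.16·2.656618 = -1.074941
t=0.160000, y=-1.074941:
  k1 = f(0.160000, -1.074941) = 2.341465
  k2 = f(0.240000, -0.887624) = 2.022231
  y ← -1.074941 + 0.16·2.022231 = -0.751384
y(0.32) ≈ -0.7514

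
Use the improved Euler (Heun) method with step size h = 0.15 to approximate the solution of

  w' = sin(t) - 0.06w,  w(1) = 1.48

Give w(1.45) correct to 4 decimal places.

Heun: k1 = f(t_n, w_n); k2 = f(t_n + h, w_n + h·k1); w_{n+1} = w_n + (h/2)·(k1 + k2).
t=1.000000, w=1.480000:
  k1 = f(1.000000, 1.480000) = 0.752671
  k2 = f(1.150000, 1.592901) = 0.817190
  w ← 1.480000 + (0.15/2)·(0.752671 + 0.817190) = 1.597740
t=1.150000, w=1.597740:
  k1 = f(1.150000, 1.597740) = 0.816900
  k2 = f(1.300000, 1.720275) = 0.860342
  w ← 1.597740 + (0.15/2)·(0.816900 + 0.860342) = 1.723533
t=1.300000, w=1.723533:
  k1 = f(1.300000, 1.723533) = 0.860146
  k2 = f(1.450000, 1.852555) = 0.881560
  w ← 1.723533 + (0.15/2)·(0.860146 + 0.881560) = 1.854161
w(1.45) ≈ 1.8542

1.8542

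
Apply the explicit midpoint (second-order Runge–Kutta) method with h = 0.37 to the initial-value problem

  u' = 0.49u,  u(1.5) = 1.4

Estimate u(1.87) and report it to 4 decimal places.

Midpoint: k1 = f(x_n, u_n); k2 = f(x_n + h/2, u_n + (h/2)·k1); u_{n+1} = u_n + h·k2.
x=1.500000, u=1.400000:
  k1 = f(1.500000, 1.400000) = 0.686000
  k2 = f(1.685000, 1.526910) = 0.748186
  u ← 1.400000 + 0.37·0.748186 = 1.676829
u(1.87) ≈ 1.6768

1.6768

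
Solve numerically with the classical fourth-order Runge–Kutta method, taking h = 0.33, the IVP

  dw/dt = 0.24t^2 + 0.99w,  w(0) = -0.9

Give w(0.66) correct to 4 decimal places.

RK4: k1 = f(t_n, w_n); k2 = f(t_n + h/2, w_n + (h/2)·k1); k3 = f(t_n + h/2, w_n + (h/2)·k2); k4 = f(t_n + h, w_n + h·k3); w_{n+1} = w_n + (h/6)·(k1 + 2k2 + 2k3 + k4).
t=0.000000, w=-0.900000:
  k1 = f(0.000000, -0.900000) = -0.891000
  k2 = f(0.165000, -1.047015) = -1.030011
  k3 = f(0.165000, -1.069952) = -1.052718
  k4 = f(0.330000, -1.247397) = -1.208787
  w ← -0.900000 + (0.33/6)·(k1 + 2k2 + 2k3 + k4) = -1.244588
t=0.330000, w=-1.244588:
  k1 = f(0.330000, -1.244588) = -1.206007
  k2 = f(0.495000, -1.443580) = -1.370338
  k3 = f(0.495000, -1.470694) = -1.397181
  k4 = f(0.660000, -1.705658) = -1.584058
  w ← -1.244588 + (0.33/6)·(k1 + 2k2 + 2k3 + k4) = -1.702469
w(0.66) ≈ -1.7025

-1.7025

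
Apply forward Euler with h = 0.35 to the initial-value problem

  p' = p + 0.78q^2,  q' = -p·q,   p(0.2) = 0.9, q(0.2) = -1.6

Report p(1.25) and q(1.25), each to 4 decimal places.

Euler on (p,q): p_{n+1} = p_n + h·p', q_{n+1} = q_n + h·q'.
0.200000: (0.900000, -1.600000); f=(2.896800, 1.440000) → (1.913880, -1.096000)
0.550000: (1.913880, -1.096000); f=(2.850828, 2.097612) → (2.911670, -0.361836)
0.900000: (2.911670, -0.361836); f=(3.013791, 1.053546) → (3.966497, 0.006905)
(p(1.25), q(1.25)) ≈ (3.9665, 0.0069)

3.9665, 0.0069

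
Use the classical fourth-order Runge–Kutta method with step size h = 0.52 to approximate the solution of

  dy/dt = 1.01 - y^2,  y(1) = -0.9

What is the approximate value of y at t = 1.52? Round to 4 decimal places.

RK4: k1 = f(t_n, y_n); k2 = f(t_n + h/2, y_n + (h/2)·k1); k3 = f(t_n + h/2, y_n + (h/2)·k2); k4 = f(t_n + h, y_n + h·k3); y_{n+1} = y_n + (h/6)·(k1 + 2k2 + 2k3 + k4).
t=1.000000, y=-0.900000:
  k1 = f(1.000000, -0.900000) = 0.200000
  k2 = f(1.260000, -0.848000) = 0.290896
  k3 = f(1.260000, -0.824367) = 0.330419
  k4 = f(1.520000, -0.728182) = 0.479751
  y ← -0.900000 + (0.52/6)·(k1 + 2k2 + 2k3 + k4) = -0.733394
y(1.52) ≈ -0.7334

-0.7334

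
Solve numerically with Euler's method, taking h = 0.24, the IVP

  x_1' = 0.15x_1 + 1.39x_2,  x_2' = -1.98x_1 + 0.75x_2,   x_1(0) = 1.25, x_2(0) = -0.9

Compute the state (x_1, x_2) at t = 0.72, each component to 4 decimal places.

-0.3142, -3.0908

Euler on (x_1,x_2): x_1_{n+1} = x_1_n + h·x_1', x_2_{n+1} = x_2_n + h·x_2'.
0.000000: (1.250000, -0.900000); f=(-1.063500, -3.150000) → (0.994760, -1.656000)
0.240000: (0.994760, -1.656000); f=(-2.152626, -3.211625) → (0.478130, -2.426790)
0.480000: (0.478130, -2.426790); f=(-3.301519, -2.766789) → (-0.314235, -3.090819)
(x_1(0.72), x_2(0.72)) ≈ (-0.3142, -3.0908)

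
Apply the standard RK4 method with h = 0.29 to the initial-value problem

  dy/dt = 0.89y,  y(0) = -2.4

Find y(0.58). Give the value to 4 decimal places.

RK4: k1 = f(t_n, y_n); k2 = f(t_n + h/2, y_n + (h/2)·k1); k3 = f(t_n + h/2, y_n + (h/2)·k2); k4 = f(t_n + h, y_n + h·k3); y_{n+1} = y_n + (h/6)·(k1 + 2k2 + 2k3 + k4).
t=0.000000, y=-2.400000:
  k1 = f(0.000000, -2.400000) = -2.136000
  k2 = f(0.145000, -2.709720) = -2.411651
  k3 = f(0.145000, -2.749689) = -2.447224
  k4 = f(0.290000, -3.109695) = -2.767628
  y ← -2.400000 + (0.29/6)·(k1 + 2k2 + 2k3 + k4) = -3.106700
t=0.290000, y=-3.106700:
  k1 = f(0.290000, -3.106700) = -2.764963
  k2 = f(0.435000, -3.507620) = -3.121781
  k3 = f(0.435000, -3.559358) = -3.167829
  k4 = f(0.580000, -4.025370) = -3.582580
  y ← -3.106700 + (0.29/6)·(k1 + 2k2 + 2k3 + k4) = -4.021493
y(0.58) ≈ -4.0215

-4.0215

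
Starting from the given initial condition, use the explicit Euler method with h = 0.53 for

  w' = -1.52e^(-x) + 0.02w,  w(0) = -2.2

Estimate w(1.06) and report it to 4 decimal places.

-3.5352

Euler: w_{n+1} = w_n + h·f(x_n, w_n).
x=0.000000, w=-2.200000: f=-1.564000 → w ← -2.200000 + 0.53·(-1.564000) = -3.028920
x=0.530000, w=-3.028920: f=-0.955258 → w ← -3.028920 + 0.53·(-0.955258) = -3.535207
w(1.06) ≈ -3.5352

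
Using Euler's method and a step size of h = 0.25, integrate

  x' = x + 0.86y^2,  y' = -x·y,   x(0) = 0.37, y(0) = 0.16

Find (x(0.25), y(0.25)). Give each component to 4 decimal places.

0.4680, 0.1452

Euler on (x,y): x_{n+1} = x_n + h·x', y_{n+1} = y_n + h·y'.
0.000000: (0.370000, 0.160000); f=(0.392016, -0.059200) → (0.468004, 0.145200)
(x(0.25), y(0.25)) ≈ (0.4680, 0.1452)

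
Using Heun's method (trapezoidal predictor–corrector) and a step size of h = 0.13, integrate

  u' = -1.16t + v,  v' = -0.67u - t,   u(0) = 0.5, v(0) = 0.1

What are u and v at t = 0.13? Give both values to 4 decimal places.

Heun on (u,v): k1 = f(t_n, state_n); k2 = f(t_n + h, state_n + h·k1); state_{n+1} = state_n + (h/2)·(k1 + k2).
0.000000: (0.500000, 0.100000)
  k1 = (0.100000, -0.335000)
  predictor → (0.513000, 0.056450)
  k2 = (-0.094350, -0.473710)
  → (0.500367, 0.047434)
(u(0.13), v(0.13)) ≈ (0.5004, 0.0474)

0.5004, 0.0474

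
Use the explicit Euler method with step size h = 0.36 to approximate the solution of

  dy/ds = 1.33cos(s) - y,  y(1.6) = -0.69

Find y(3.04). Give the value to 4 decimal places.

-0.8312

Euler: y_{n+1} = y_n + h·f(s_n, y_n).
s=1.600000, y=-0.690000: f=0.651165 → y ← -0.690000 + 0.36·0.651165 = -0.455581
s=1.960000, y=-0.455581: f=-0.049090 → y ← -0.455581 + 0.36·(-0.049090) = -0.473253
s=2.320000, y=-0.473253: f=-0.432551 → y ← -0.473253 + 0.36·(-0.432551) = -0.628972
s=2.680000, y=-0.628972: f=-0.561836 → y ← -0.628972 + 0.36·(-0.561836) = -0.831233
y(3.04) ≈ -0.8312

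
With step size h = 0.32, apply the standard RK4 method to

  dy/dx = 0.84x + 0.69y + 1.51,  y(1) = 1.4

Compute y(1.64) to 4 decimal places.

RK4: k1 = f(x_n, y_n); k2 = f(x_n + h/2, y_n + (h/2)·k1); k3 = f(x_n + h/2, y_n + (h/2)·k2); k4 = f(x_n + h, y_n + h·k3); y_{n+1} = y_n + (h/6)·(k1 + 2k2 + 2k3 + k4).
x=1.000000, y=1.400000:
  k1 = f(1.000000, 1.400000) = 3.316000
  k2 = f(1.160000, 1.930560) = 3.816486
  k3 = f(1.160000, 2.010638) = 3.871740
  k4 = f(1.320000, 2.638957) = 4.439680
  y ← 1.400000 + (0.32/6)·(k1 + 2k2 + 2k3 + k4) = 2.633714
x=1.320000, y=2.633714:
  k1 = f(1.320000, 2.633714) = 4.436063
  k2 = f(1.480000, 3.343484) = 5.060204
  k3 = f(1.480000, 3.443346) = 5.129109
  k4 = f(1.640000, 4.275029) = 5.837370
  y ← 2.633714 + (0.32/6)·(k1 + 2k2 + 2k3 + k4) = 4.268490
y(1.64) ≈ 4.2685

4.2685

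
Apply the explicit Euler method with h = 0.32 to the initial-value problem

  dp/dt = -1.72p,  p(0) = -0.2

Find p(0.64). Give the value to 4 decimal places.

Euler: p_{n+1} = p_n + h·f(t_n, p_n).
t=0.000000, p=-0.200000: f=0.344000 → p ← -0.200000 + 0.32·0.344000 = -0.089920
t=0.320000, p=-0.089920: f=0.154662 → p ← -0.089920 + 0.32·0.154662 = -0.040428
p(0.64) ≈ -0.0404

-0.0404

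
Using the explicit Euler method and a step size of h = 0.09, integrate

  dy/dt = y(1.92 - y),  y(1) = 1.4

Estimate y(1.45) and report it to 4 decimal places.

1.6708

Euler: y_{n+1} = y_n + h·f(t_n, y_n).
t=1.000000, y=1.400000: f=0.728000 → y ← 1.400000 + 0.09·0.728000 = 1.465520
t=1.090000, y=1.465520: f=0.666050 → y ← 1.465520 + 0.09·0.666050 = 1.525464
t=1.180000, y=1.525464: f=0.601850 → y ← 1.525464 + 0.09·0.601850 = 1.579631
t=1.270000, y=1.579631: f=0.537657 → y ← 1.579631 + 0.09·0.537657 = 1.628020
t=1.360000, y=1.628020: f=0.475349 → y ← 1.628020 + 0.09·0.475349 = 1.670802
y(1.45) ≈ 1.6708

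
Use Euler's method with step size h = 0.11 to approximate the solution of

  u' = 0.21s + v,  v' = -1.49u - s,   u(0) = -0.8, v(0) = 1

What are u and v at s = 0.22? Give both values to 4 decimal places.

-0.5630, 1.2321

Euler on (u,v): u_{n+1} = u_n + h·u', v_{n+1} = v_n + h·v'.
0.000000: (-0.800000, 1.000000); f=(1.000000, 1.192000) → (-0.690000, 1.131120)
0.110000: (-0.690000, 1.131120); f=(1.154220, 0.918100) → (-0.563036, 1.232111)
(u(0.22), v(0.22)) ≈ (-0.5630, 1.2321)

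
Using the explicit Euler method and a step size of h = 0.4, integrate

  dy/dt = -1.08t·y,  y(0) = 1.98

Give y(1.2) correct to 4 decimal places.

Euler: y_{n+1} = y_n + h·f(t_n, y_n).
t=0.000000, y=1.980000: f=0.000000 → y ← 1.980000 + 0.4·0.000000 = 1.980000
t=0.400000, y=1.980000: f=-0.855360 → y ← 1.980000 + 0.4·(-0.855360) = 1.637856
t=0.800000, y=1.637856: f=-1.415108 → y ← 1.637856 + 0.4·(-1.415108) = 1.071813
y(1.2) ≈ 1.0718

1.0718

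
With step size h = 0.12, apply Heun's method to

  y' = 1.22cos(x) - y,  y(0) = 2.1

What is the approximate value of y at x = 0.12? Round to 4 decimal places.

2.0002

Heun: k1 = f(x_n, y_n); k2 = f(x_n + h, y_n + h·k1); y_{n+1} = y_n + (h/2)·(k1 + k2).
x=0.000000, y=2.100000:
  k1 = f(0.000000, 2.100000) = -0.880000
  k2 = f(0.120000, 1.994400) = -0.783173
  y ← 2.100000 + (0.12/2)·(-0.880000 + (-0.783173)) = 2.000210
y(0.12) ≈ 2.0002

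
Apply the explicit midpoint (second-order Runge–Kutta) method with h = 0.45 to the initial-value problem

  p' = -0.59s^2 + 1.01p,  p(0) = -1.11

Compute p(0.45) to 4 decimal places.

Midpoint: k1 = f(s_n, p_n); k2 = f(s_n + h/2, p_n + (h/2)·k1); p_{n+1} = p_n + h·k2.
s=0.000000, p=-1.110000:
  k1 = f(0.000000, -1.110000) = -1.121100
  k2 = f(0.225000, -1.362248) = -1.405739
  p ← -1.110000 + 0.45·(-1.405739) = -1.742582
p(0.45) ≈ -1.7426

-1.7426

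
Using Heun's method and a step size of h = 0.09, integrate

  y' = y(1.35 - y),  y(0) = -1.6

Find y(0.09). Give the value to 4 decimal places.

-2.1199

Heun: k1 = f(s_n, y_n); k2 = f(s_n + h, y_n + h·k1); y_{n+1} = y_n + (h/2)·(k1 + k2).
s=0.000000, y=-1.600000:
  k1 = f(0.000000, -1.600000) = -4.720000
  k2 = f(0.090000, -2.024800) = -6.833295
  y ← -1.600000 + (0.09/2)·(-4.720000 + (-6.833295)) = -2.119898
y(0.09) ≈ -2.1199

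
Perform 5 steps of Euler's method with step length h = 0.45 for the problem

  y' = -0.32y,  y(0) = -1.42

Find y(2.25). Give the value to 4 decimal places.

-0.6526

Euler: y_{n+1} = y_n + h·f(x_n, y_n).
x=0.000000, y=-1.420000: f=0.454400 → y ← -1.420000 + 0.45·0.454400 = -1.215520
x=0.450000, y=-1.215520: f=0.388966 → y ← -1.215520 + 0.45·0.388966 = -1.040485
x=0.900000, y=-1.040485: f=0.332955 → y ← -1.040485 + 0.45·0.332955 = -0.890655
x=1.350000, y=-0.890655: f=0.285010 → y ← -0.890655 + 0.45·0.285010 = -0.762401
x=1.800000, y=-0.762401: f=0.243968 → y ← -0.762401 + 0.45·0.243968 = -0.652615
y(2.25) ≈ -0.6526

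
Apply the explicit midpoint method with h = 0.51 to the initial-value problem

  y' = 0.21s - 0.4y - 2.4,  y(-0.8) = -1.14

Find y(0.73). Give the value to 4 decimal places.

Midpoint: k1 = f(s_n, y_n); k2 = f(s_n + h/2, y_n + (h/2)·k1); y_{n+1} = y_n + h·k2.
s=-0.800000, y=-1.140000:
  k1 = f(-0.800000, -1.140000) = -2.112000
  k2 = f(-0.545000, -1.678560) = -1.843026
  y ← -1.140000 + 0.51·(-1.843026) = -2.079943
s=-0.290000, y=-2.079943:
  k1 = f(-0.290000, -2.079943) = -1.628923
  k2 = f(-0.035000, -2.495319) = -1.409223
  y ← -2.079943 + 0.51·(-1.409223) = -2.798647
s=0.220000, y=-2.798647:
  k1 = f(0.220000, -2.798647) = -1.234341
  k2 = f(0.475000, -3.113404) = -1.054888
  y ← -2.798647 + 0.51·(-1.054888) = -3.336640
y(0.73) ≈ -3.3366

-3.3366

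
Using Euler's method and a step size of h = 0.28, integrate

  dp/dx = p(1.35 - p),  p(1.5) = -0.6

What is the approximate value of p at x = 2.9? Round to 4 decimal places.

-17.7679

Euler: p_{n+1} = p_n + h·f(x_n, p_n).
x=1.500000, p=-0.600000: f=-1.170000 → p ← -0.600000 + 0.28·(-1.170000) = -0.927600
x=1.780000, p=-0.927600: f=-2.112702 → p ← -0.927600 + 0.28·(-2.112702) = -1.519156
x=2.060000, p=-1.519156: f=-4.358698 → p ← -1.519156 + 0.28·(-4.358698) = -2.739592
x=2.340000, p=-2.739592: f=-11.203813 → p ← -2.739592 + 0.28·(-11.203813) = -5.876659
x=2.620000, p=-5.876659: f=-42.468615 → p ← -5.876659 + 0.28·(-42.468615) = -17.767872
p(2.9) ≈ -17.7679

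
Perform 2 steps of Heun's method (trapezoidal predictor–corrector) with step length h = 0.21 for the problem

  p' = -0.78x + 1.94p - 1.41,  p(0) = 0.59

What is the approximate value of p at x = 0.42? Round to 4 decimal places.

Heun: k1 = f(x_n, p_n); k2 = f(x_n + h, p_n + h·k1); p_{n+1} = p_n + (h/2)·(k1 + k2).
x=0.000000, p=0.590000:
  k1 = f(0.000000, 0.590000) = -0.265400
  k2 = f(0.210000, 0.534266) = -0.537324
  p ← 0.590000 + (0.21/2)·(-0.265400 + (-0.537324)) = 0.505714
x=0.210000, p=0.505714:
  k1 = f(0.210000, 0.505714) = -0.592715
  k2 = f(0.420000, 0.381244) = -0.997987
  p ← 0.505714 + (0.21/2)·(-0.592715 + (-0.997987)) = 0.338690
p(0.42) ≈ 0.3387

0.3387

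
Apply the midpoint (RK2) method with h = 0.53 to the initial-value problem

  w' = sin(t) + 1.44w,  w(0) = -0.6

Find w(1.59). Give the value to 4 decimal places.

-2.9390

Midpoint: k1 = f(t_n, w_n); k2 = f(t_n + h/2, w_n + (h/2)·k1); w_{n+1} = w_n + h·k2.
t=0.000000, w=-0.600000:
  k1 = f(0.000000, -0.600000) = -0.864000
  k2 = f(0.265000, -0.828960) = -0.931793
  w ← -0.600000 + 0.53·(-0.931793) = -1.093850
t=0.530000, w=-1.093850:
  k1 = f(0.530000, -1.093850) = -1.069611
  k2 = f(0.795000, -1.377297) = -1.269445
  w ← -1.093850 + 0.53·(-1.269445) = -1.766656
t=1.060000, w=-1.766656:
  k1 = f(1.060000, -1.766656) = -1.671629
  k2 = f(1.325000, -2.209638) = -2.211934
  w ← -1.766656 + 0.53·(-2.211934) = -2.938981
w(1.59) ≈ -2.9390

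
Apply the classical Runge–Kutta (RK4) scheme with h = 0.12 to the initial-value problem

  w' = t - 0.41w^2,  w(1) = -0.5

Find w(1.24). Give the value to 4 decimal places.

-0.2459

RK4: k1 = f(t_n, w_n); k2 = f(t_n + h/2, w_n + (h/2)·k1); k3 = f(t_n + h/2, w_n + (h/2)·k2); k4 = f(t_n + h, w_n + h·k3); w_{n+1} = w_n + (h/6)·(k1 + 2k2 + 2k3 + k4).
t=1.000000, w=-0.500000:
  k1 = f(1.000000, -0.500000) = 0.897500
  k2 = f(1.060000, -0.446150) = 0.978390
  k3 = f(1.060000, -0.441297) = 0.980155
  k4 = f(1.120000, -0.382381) = 1.060052
  w ← -0.500000 + (0.12/6)·(k1 + 2k2 + 2k3 + k4) = -0.382507
t=1.120000, w=-0.382507:
  k1 = f(1.120000, -0.382507) = 1.060012
  k2 = f(1.180000, -0.318906) = 1.138302
  k3 = f(1.180000, -0.314209) = 1.139522
  k4 = f(1.240000, -0.245765) = 1.215236
  w ← -0.382507 + (0.12/6)·(k1 + 2k2 + 2k3 + k4) = -0.245889
w(1.24) ≈ -0.2459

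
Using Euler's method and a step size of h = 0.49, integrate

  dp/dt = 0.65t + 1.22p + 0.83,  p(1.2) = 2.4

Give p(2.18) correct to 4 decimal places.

Euler: p_{n+1} = p_n + h·f(t_n, p_n).
t=1.200000, p=2.400000: f=4.538000 → p ← 2.400000 + 0.49·4.538000 = 4.623620
t=1.690000, p=4.623620: f=7.569316 → p ← 4.623620 + 0.49·7.569316 = 8.332585
p(2.18) ≈ 8.3326

8.3326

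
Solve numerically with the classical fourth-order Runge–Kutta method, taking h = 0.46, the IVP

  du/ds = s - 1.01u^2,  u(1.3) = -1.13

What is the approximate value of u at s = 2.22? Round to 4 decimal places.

-0.2979

RK4: k1 = f(s_n, u_n); k2 = f(s_n + h/2, u_n + (h/2)·k1); k3 = f(s_n + h/2, u_n + (h/2)·k2); k4 = f(s_n + h, u_n + h·k3); u_{n+1} = u_n + (h/6)·(k1 + 2k2 + 2k3 + k4).
s=1.300000, u=-1.130000:
  k1 = f(1.300000, -1.130000) = 0.010331
  k2 = f(1.530000, -1.127624) = 0.245749
  k3 = f(1.530000, -1.073478) = 0.366122
  k4 = f(1.760000, -0.961584) = 0.826110
  u ← -1.130000 + (0.46/6)·(k1 + 2k2 + 2k3 + k4) = -0.972053
s=1.760000, u=-0.972053:
  k1 = f(1.760000, -0.972053) = 0.805665
  k2 = f(1.990000, -0.786750) = 1.364835
  k3 = f(1.990000, -0.658141) = 1.552520
  k4 = f(2.220000, -0.257894) = 2.152826
  u ← -0.972053 + (0.46/6)·(k1 + 2k2 + 2k3 + k4) = -0.297907
u(2.22) ≈ -0.2979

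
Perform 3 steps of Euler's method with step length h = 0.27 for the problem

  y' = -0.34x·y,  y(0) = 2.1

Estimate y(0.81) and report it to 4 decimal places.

1.9464

Euler: y_{n+1} = y_n + h·f(x_n, y_n).
x=0.000000, y=2.100000: f=0.000000 → y ← 2.100000 + 0.27·0.000000 = 2.100000
x=0.270000, y=2.100000: f=-0.192780 → y ← 2.100000 + 0.27·(-0.192780) = 2.047949
x=0.540000, y=2.047949: f=-0.376004 → y ← 2.047949 + 0.27·(-0.376004) = 1.946428
y(0.81) ≈ 1.9464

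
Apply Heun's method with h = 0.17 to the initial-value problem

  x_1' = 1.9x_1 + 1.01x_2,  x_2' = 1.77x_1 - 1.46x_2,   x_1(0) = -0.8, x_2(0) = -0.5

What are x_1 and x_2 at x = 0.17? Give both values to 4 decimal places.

Heun on (x_1,x_2): k1 = f(x_n, state_n); k2 = f(x_n + h, state_n + h·k1); state_{n+1} = state_n + (h/2)·(k1 + k2).
0.000000: (-0.800000, -0.500000)
  k1 = (-2.025000, -0.686000)
  predictor → (-1.144250, -0.616620)
  k2 = (-2.796861, -1.125057)
  → (-1.209858, -0.653940)
(x_1(0.17), x_2(0.17)) ≈ (-1.2099, -0.6539)

-1.2099, -0.6539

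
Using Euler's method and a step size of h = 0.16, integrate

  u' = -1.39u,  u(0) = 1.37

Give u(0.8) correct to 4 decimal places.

0.3895

Euler: u_{n+1} = u_n + h·f(t_n, u_n).
t=0.000000, u=1.370000: f=-1.904300 → u ← 1.370000 + 0.16·(-1.904300) = 1.065312
t=0.160000, u=1.065312: f=-1.480784 → u ← 1.065312 + 0.16·(-1.480784) = 0.828387
t=0.320000, u=0.828387: f=-1.151457 → u ← 0.828387 + 0.16·(-1.151457) = 0.644153
t=0.480000, u=0.644153: f=-0.895373 → u ← 0.644153 + 0.16·(-0.895373) = 0.500894
t=0.640000, u=0.500894: f=-0.696242 → u ← 0.500894 + 0.16·(-0.696242) = 0.389495
u(0.8) ≈ 0.3895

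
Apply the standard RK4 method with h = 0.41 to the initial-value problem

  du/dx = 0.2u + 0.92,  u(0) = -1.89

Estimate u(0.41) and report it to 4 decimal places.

-1.6584

RK4: k1 = f(x_n, u_n); k2 = f(x_n + h/2, u_n + (h/2)·k1); k3 = f(x_n + h/2, u_n + (h/2)·k2); k4 = f(x_n + h, u_n + h·k3); u_{n+1} = u_n + (h/6)·(k1 + 2k2 + 2k3 + k4).
x=0.000000, u=-1.890000:
  k1 = f(0.000000, -1.890000) = 0.542000
  k2 = f(0.205000, -1.778890) = 0.564222
  k3 = f(0.205000, -1.774334) = 0.565133
  k4 = f(0.410000, -1.658295) = 0.588341
  u ← -1.890000 + (0.41/6)·(k1 + 2k2 + 2k3 + k4) = -1.658415
u(0.41) ≈ -1.6584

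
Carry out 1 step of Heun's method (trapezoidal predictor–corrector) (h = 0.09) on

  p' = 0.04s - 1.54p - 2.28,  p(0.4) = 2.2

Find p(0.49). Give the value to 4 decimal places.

Heun: k1 = f(s_n, p_n); k2 = f(s_n + h, p_n + h·k1); p_{n+1} = p_n + (h/2)·(k1 + k2).
s=0.400000, p=2.200000:
  k1 = f(0.400000, 2.200000) = -5.652000
  k2 = f(0.490000, 1.691320) = -4.865033
  p ← 2.200000 + (0.09/2)·(-5.652000 + (-4.865033)) = 1.726734
p(0.49) ≈ 1.7267

1.7267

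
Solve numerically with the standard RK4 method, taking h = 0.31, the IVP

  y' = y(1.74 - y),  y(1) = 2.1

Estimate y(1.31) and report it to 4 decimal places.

RK4: k1 = f(x_n, y_n); k2 = f(x_n + h/2, y_n + (h/2)·k1); k3 = f(x_n + h/2, y_n + (h/2)·k2); k4 = f(x_n + h, y_n + h·k3); y_{n+1} = y_n + (h/6)·(k1 + 2k2 + 2k3 + k4).
x=1.000000, y=2.100000:
  k1 = f(1.000000, 2.100000) = -0.756000
  k2 = f(1.155000, 1.982820) = -0.481468
  k3 = f(1.155000, 2.025372) = -0.577985
  k4 = f(1.310000, 1.920825) = -0.347332
  y ← 2.100000 + (0.31/6)·(k1 + 2k2 + 2k3 + k4) = 1.933518
y(1.31) ≈ 1.9335

1.9335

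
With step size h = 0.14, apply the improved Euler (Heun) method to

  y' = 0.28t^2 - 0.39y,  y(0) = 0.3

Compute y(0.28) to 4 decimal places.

Heun: k1 = f(t_n, y_n); k2 = f(t_n + h, y_n + h·k1); y_{n+1} = y_n + (h/2)·(k1 + k2).
t=0.000000, y=0.300000:
  k1 = f(0.000000, 0.300000) = -0.117000
  k2 = f(0.140000, 0.283620) = -0.105124
  y ← 0.300000 + (0.14/2)·(-0.117000 + (-0.105124)) = 0.284451
t=0.140000, y=0.284451:
  k1 = f(0.140000, 0.284451) = -0.105448
  k2 = f(0.280000, 0.269689) = -0.083227
  y ← 0.284451 + (0.14/2)·(-0.105448 + (-0.083227)) = 0.271244
y(0.28) ≈ 0.2712

0.2712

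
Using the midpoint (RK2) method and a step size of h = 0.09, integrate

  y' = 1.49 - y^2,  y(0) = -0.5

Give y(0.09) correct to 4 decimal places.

Midpoint: k1 = f(x_n, y_n); k2 = f(x_n + h/2, y_n + (h/2)·k1); y_{n+1} = y_n + h·k2.
x=0.000000, y=-0.500000:
  k1 = f(0.000000, -0.500000) = 1.240000
  k2 = f(0.045000, -0.444200) = 1.292686
  y ← -0.500000 + 0.09·1.292686 = -0.383658
y(0.09) ≈ -0.3837

-0.3837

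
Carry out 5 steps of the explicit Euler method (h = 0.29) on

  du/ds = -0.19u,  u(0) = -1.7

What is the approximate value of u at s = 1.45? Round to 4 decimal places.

-1.2805

Euler: u_{n+1} = u_n + h·f(s_n, u_n).
s=0.000000, u=-1.700000: f=0.323000 → u ← -1.700000 + 0.29·0.323000 = -1.606330
s=0.290000, u=-1.606330: f=0.305203 → u ← -1.606330 + 0.29·0.305203 = -1.517821
s=0.580000, u=-1.517821: f=0.288386 → u ← -1.517821 + 0.29·0.288386 = -1.434189
s=0.870000, u=-1.434189: f=0.272496 → u ← -1.434189 + 0.29·0.272496 = -1.355165
s=1.160000, u=-1.355165: f=0.257481 → u ← -1.355165 + 0.29·0.257481 = -1.280496
u(1.45) ≈ -1.2805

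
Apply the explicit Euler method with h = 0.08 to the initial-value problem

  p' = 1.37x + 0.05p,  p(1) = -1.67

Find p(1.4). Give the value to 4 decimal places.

-1.0632

Euler: p_{n+1} = p_n + h·f(x_n, p_n).
x=1.000000, p=-1.670000: f=1.286500 → p ← -1.670000 + 0.08·1.286500 = -1.567080
x=1.080000, p=-1.567080: f=1.401246 → p ← -1.567080 + 0.08·1.401246 = -1.454980
x=1.160000, p=-1.454980: f=1.516451 → p ← -1.454980 + 0.08·1.516451 = -1.333664
x=1.240000, p=-1.333664: f=1.632117 → p ← -1.333664 + 0.08·1.632117 = -1.203095
x=1.320000, p=-1.203095: f=1.748245 → p ← -1.203095 + 0.08·1.748245 = -1.063235
p(1.4) ≈ -1.0632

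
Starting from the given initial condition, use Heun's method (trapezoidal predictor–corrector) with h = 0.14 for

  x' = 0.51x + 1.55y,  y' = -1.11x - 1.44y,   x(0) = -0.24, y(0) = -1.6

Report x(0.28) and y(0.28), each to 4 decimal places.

-0.8645, -0.9168

Heun on (x,y): k1 = f(t_n, state_n); k2 = f(t_n + h, state_n + h·k1); state_{n+1} = state_n + (h/2)·(k1 + k2).
0.000000: (-0.240000, -1.600000)
  k1 = (-2.602400, 2.570400)
  predictor → (-0.604336, -1.240144)
  k2 = (-2.230435, 2.456620)
  → (-0.578298, -1.248109)
0.140000: (-0.578298, -1.248109)
  k1 = (-2.229500, 2.439188)
  predictor → (-0.890428, -0.906622)
  k2 = (-1.859383, 2.293912)
  → (-0.864520, -0.916792)
(x(0.28), y(0.28)) ≈ (-0.8645, -0.9168)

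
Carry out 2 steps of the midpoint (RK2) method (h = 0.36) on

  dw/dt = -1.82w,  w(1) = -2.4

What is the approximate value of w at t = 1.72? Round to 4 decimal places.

Midpoint: k1 = f(t_n, w_n); k2 = f(t_n + h/2, w_n + (h/2)·k1); w_{n+1} = w_n + h·k2.
t=1.000000, w=-2.400000:
  k1 = f(1.000000, -2.400000) = 4.368000
  k2 = f(1.180000, -1.613760) = 2.937043
  w ← -2.400000 + 0.36·2.937043 = -1.342664
t=1.360000, w=-1.342664:
  k1 = f(1.360000, -1.342664) = 2.443649
  k2 = f(1.540000, -0.902808) = 1.643110
  w ← -1.342664 + 0.36·1.643110 = -0.751145
w(1.72) ≈ -0.7511

-0.7511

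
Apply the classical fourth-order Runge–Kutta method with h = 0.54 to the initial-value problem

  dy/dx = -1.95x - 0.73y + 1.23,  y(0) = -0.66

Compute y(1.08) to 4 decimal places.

RK4: k1 = f(x_n, y_n); k2 = f(x_n + h/2, y_n + (h/2)·k1); k3 = f(x_n + h/2, y_n + (h/2)·k2); k4 = f(x_n + h, y_n + h·k3); y_{n+1} = y_n + (h/6)·(k1 + 2k2 + 2k3 + k4).
x=0.000000, y=-0.660000:
  k1 = f(0.000000, -0.660000) = 1.711800
  k2 = f(0.270000, -0.197814) = 0.847904
  k3 = f(0.270000, -0.431066) = 1.018178
  k4 = f(0.540000, -0.110184) = 0.257434
  y ← -0.660000 + (0.54/6)·(k1 + 2k2 + 2k3 + k4) = -0.146874
x=0.540000, y=-0.146874:
  k1 = f(0.540000, -0.146874) = 0.284218
  k2 = f(0.810000, -0.070135) = -0.298301
  k3 = f(0.810000, -0.227415) = -0.183487
  k4 = f(1.080000, -0.245957) = -0.696451
  y ← -0.146874 + (0.54/6)·(k1 + 2k2 + 2k3 + k4) = -0.270697
y(1.08) ≈ -0.2707

-0.2707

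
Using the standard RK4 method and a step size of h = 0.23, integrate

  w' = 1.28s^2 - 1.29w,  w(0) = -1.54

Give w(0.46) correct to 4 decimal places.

-0.8148

RK4: k1 = f(s_n, w_n); k2 = f(s_n + h/2, w_n + (h/2)·k1); k3 = f(s_n + h/2, w_n + (h/2)·k2); k4 = f(s_n + h, w_n + h·k3); w_{n+1} = w_n + (h/6)·(k1 + 2k2 + 2k3 + k4).
s=0.000000, w=-1.540000:
  k1 = f(0.000000, -1.540000) = 1.986600
  k2 = f(0.115000, -1.311541) = 1.708816
  k3 = f(0.115000, -1.343486) = 1.750025
  k4 = f(0.230000, -1.137494) = 1.535080
  w ← -1.540000 + (0.23/6)·(k1 + 2k2 + 2k3 + k4) = -1.139824
s=0.230000, w=-1.139824:
  k1 = f(0.230000, -1.139824) = 1.538086
  k2 = f(0.345000, -0.962945) = 1.394551
  k3 = f(0.345000, -0.979451) = 1.415844
  k4 = f(0.460000, -0.814180) = 1.321141
  w ← -1.139824 + (0.23/6)·(k1 + 2k2 + 2k3 + k4) = -0.814757
w(0.46) ≈ -0.8148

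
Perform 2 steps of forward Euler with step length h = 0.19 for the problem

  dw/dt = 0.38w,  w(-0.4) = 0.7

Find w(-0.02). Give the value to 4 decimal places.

0.8047

Euler: w_{n+1} = w_n + h·f(t_n, w_n).
t=-0.400000, w=0.700000: f=0.266000 → w ← 0.700000 + 0.19·0.266000 = 0.750540
t=-0.210000, w=0.750540: f=0.285205 → w ← 0.750540 + 0.19·0.285205 = 0.804729
w(-0.02) ≈ 0.8047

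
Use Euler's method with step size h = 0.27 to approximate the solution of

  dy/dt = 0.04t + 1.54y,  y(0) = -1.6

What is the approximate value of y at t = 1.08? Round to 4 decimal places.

Euler: y_{n+1} = y_n + h·f(t_n, y_n).
t=0.000000, y=-1.600000: f=-2.464000 → y ← -1.600000 + 0.27·(-2.464000) = -2.265280
t=0.270000, y=-2.265280: f=-3.477731 → y ← -2.265280 + 0.27·(-3.477731) = -3.204267
t=0.540000, y=-3.204267: f=-4.912972 → y ← -3.204267 + 0.27·(-4.912972) = -4.530770
t=0.810000, y=-4.530770: f=-6.944986 → y ← -4.530770 + 0.27·(-6.944986) = -6.405916
y(1.08) ≈ -6.4059

-6.4059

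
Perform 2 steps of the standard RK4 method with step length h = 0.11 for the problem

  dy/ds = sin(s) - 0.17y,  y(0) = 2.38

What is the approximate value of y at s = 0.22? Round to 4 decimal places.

2.3164

RK4: k1 = f(s_n, y_n); k2 = f(s_n + h/2, y_n + (h/2)·k1); k3 = f(s_n + h/2, y_n + (h/2)·k2); k4 = f(s_n + h, y_n + h·k3); y_{n+1} = y_n + (h/6)·(k1 + 2k2 + 2k3 + k4).
s=0.000000, y=2.380000:
  k1 = f(0.000000, 2.380000) = -0.404600
  k2 = f(0.055000, 2.357747) = -0.345845
  k3 = f(0.055000, 2.360979) = -0.346394
  k4 = f(0.110000, 2.341897) = -0.288344
  y ← 2.380000 + (0.11/6)·(k1 + 2k2 + 2k3 + k4) = 2.341914
s=0.110000, y=2.341914:
  k1 = f(0.110000, 2.341914) = -0.288347
  k2 = f(0.165000, 2.326055) = -0.231177
  k3 = f(0.165000, 2.329199) = -0.231712
  k4 = f(0.220000, 2.316426) = -0.175563
  y ← 2.341914 + (0.11/6)·(k1 + 2k2 + 2k3 + k4) = 2.316436
y(0.22) ≈ 2.3164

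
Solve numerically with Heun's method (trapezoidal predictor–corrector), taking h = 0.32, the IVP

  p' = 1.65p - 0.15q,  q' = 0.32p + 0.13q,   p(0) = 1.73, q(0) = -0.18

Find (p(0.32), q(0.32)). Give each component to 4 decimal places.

2.8914, 0.0404

Heun on (p,q): k1 = f(x_n, state_n); k2 = f(x_n + h, state_n + h·k1); state_{n+1} = state_n + (h/2)·(k1 + k2).
0.000000: (1.730000, -0.180000)
  k1 = (2.881500, 0.530200)
  predictor → (2.652080, -0.010336)
  k2 = (4.377482, 0.847322)
  → (2.891437, 0.040404)
(p(0.32), q(0.32)) ≈ (2.8914, 0.0404)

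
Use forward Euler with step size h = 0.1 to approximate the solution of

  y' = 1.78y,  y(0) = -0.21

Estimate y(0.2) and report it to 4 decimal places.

Euler: y_{n+1} = y_n + h·f(t_n, y_n).
t=0.000000, y=-0.210000: f=-0.373800 → y ← -0.210000 + 0.1·(-0.373800) = -0.247380
t=0.100000, y=-0.247380: f=-0.440336 → y ← -0.247380 + 0.1·(-0.440336) = -0.291414
y(0.2) ≈ -0.2914

-0.2914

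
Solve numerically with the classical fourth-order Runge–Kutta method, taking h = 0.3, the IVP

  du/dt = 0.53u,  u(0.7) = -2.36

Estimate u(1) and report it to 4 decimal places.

-2.7667

RK4: k1 = f(t_n, u_n); k2 = f(t_n + h/2, u_n + (h/2)·k1); k3 = f(t_n + h/2, u_n + (h/2)·k2); k4 = f(t_n + h, u_n + h·k3); u_{n+1} = u_n + (h/6)·(k1 + 2k2 + 2k3 + k4).
t=0.700000, u=-2.360000:
  k1 = f(0.700000, -2.360000) = -1.250800
  k2 = f(0.850000, -2.547620) = -1.350239
  k3 = f(0.850000, -2.562536) = -1.358144
  k4 = f(1.000000, -2.767443) = -1.466745
  u ← -2.360000 + (0.3/6)·(k1 + 2k2 + 2k3 + k4) = -2.766716
u(1) ≈ -2.7667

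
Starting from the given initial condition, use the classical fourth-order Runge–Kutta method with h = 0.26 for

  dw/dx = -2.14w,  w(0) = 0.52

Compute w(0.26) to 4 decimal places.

RK4: k1 = f(x_n, w_n); k2 = f(x_n + h/2, w_n + (h/2)·k1); k3 = f(x_n + h/2, w_n + (h/2)·k2); k4 = f(x_n + h, w_n + h·k3); w_{n+1} = w_n + (h/6)·(k1 + 2k2 + 2k3 + k4).
x=0.000000, w=0.520000:
  k1 = f(0.000000, 0.520000) = -1.112800
  k2 = f(0.130000, 0.375336) = -0.803219
  k3 = f(0.130000, 0.415582) = -0.889344
  k4 = f(0.260000, 0.288770) = -0.617969
  w ← 0.520000 + (0.26/6)·(k1 + 2k2 + 2k3 + k4) = 0.298311
w(0.26) ≈ 0.2983

0.2983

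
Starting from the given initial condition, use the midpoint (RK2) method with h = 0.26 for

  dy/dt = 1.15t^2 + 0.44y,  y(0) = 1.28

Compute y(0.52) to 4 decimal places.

1.6606

Midpoint: k1 = f(t_n, y_n); k2 = f(t_n + h/2, y_n + (h/2)·k1); y_{n+1} = y_n + h·k2.
t=0.000000, y=1.280000:
  k1 = f(0.000000, 1.280000) = 0.563200
  k2 = f(0.130000, 1.353216) = 0.614850
  y ← 1.280000 + 0.26·0.614850 = 1.439861
t=0.260000, y=1.439861:
  k1 = f(0.260000, 1.439861) = 0.711279
  k2 = f(0.390000, 1.532327) = 0.849139
  y ← 1.439861 + 0.26·0.849139 = 1.660637
y(0.52) ≈ 1.6606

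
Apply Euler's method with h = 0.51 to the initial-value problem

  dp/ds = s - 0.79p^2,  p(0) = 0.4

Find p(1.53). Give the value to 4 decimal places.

0.9485

Euler: p_{n+1} = p_n + h·f(s_n, p_n).
s=0.000000, p=0.400000: f=-0.126400 → p ← 0.400000 + 0.51·(-0.126400) = 0.335536
s=0.510000, p=0.335536: f=0.421058 → p ← 0.335536 + 0.51·0.421058 = 0.550276
s=1.020000, p=0.550276: f=0.780785 → p ← 0.550276 + 0.51·0.780785 = 0.948476
p(1.53) ≈ 0.9485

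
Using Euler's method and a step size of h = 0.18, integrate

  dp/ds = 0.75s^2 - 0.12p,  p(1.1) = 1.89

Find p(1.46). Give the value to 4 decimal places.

2.1902

Euler: p_{n+1} = p_n + h·f(s_n, p_n).
s=1.100000, p=1.890000: f=0.680700 → p ← 1.890000 + 0.18·0.680700 = 2.012526
s=1.280000, p=2.012526: f=0.987297 → p ← 2.012526 + 0.18·0.987297 = 2.190239
p(1.46) ≈ 2.1902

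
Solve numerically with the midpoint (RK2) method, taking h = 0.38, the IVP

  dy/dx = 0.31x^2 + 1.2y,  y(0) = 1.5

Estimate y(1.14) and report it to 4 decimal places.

Midpoint: k1 = f(x_n, y_n); k2 = f(x_n + h/2, y_n + (h/2)·k1); y_{n+1} = y_n + h·k2.
x=0.000000, y=1.500000:
  k1 = f(0.000000, 1.500000) = 1.800000
  k2 = f(0.190000, 1.842000) = 2.221591
  y ← 1.500000 + 0.38·2.221591 = 2.344205
x=0.380000, y=2.344205:
  k1 = f(0.380000, 2.344205) = 2.857809
  k2 = f(0.570000, 2.887188) = 3.565345
  y ← 2.344205 + 0.38·3.565345 = 3.699036
x=0.760000, y=3.699036:
  k1 = f(0.760000, 3.699036) = 4.617899
  k2 = f(0.950000, 4.576436) = 5.771499
  y ← 3.699036 + 0.38·5.771499 = 5.892205
y(1.14) ≈ 5.8922

5.8922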